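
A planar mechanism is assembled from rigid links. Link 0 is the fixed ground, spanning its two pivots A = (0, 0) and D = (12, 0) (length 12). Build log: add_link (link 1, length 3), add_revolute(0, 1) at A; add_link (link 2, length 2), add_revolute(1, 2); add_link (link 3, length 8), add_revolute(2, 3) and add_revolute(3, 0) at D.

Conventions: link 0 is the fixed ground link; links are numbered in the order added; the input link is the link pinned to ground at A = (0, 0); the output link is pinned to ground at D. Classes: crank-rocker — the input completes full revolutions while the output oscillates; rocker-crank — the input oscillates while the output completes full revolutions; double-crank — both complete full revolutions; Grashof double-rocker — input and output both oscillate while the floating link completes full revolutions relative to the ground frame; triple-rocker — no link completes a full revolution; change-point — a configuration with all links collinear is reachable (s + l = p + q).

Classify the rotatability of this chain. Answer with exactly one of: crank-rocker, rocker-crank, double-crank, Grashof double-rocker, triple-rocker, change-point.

lengths: ground=12, input=3, coupler=2, output=8
sorted: s=2 (shortest), l=12 (longest), p+q=11
s + l = 14 vs p + q = 11
s + l > p + q → non-Grashof → no link fully rotates → triple-rocker

triple-rocker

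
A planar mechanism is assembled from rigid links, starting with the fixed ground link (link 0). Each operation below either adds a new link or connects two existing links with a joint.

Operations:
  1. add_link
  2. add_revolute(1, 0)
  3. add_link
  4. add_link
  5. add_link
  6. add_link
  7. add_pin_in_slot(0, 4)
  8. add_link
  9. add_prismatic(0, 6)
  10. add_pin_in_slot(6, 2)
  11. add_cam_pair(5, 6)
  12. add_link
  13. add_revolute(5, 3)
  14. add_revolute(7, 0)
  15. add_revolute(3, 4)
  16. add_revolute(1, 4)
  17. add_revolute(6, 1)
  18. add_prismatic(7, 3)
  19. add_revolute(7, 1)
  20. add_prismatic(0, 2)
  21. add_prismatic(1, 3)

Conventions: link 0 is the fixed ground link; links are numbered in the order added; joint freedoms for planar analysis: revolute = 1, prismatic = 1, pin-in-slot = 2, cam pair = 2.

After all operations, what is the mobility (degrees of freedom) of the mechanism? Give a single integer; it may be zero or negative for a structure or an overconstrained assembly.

link 0 = ground. State L|J1|J2 = 1|0|0
+link1  2|0|0
R(1,0) f=1→J1  2|1|0
+link2  3|1|0
+link3  4|1|0
+link4  5|1|0
+link5  6|1|0
PS(0,4) f=2→J2  6|1|1
+link6  7|1|1
P(0,6) f=1→J1  7|2|1
PS(6,2) f=2→J2  7|2|2
C(5,6) f=2→J2  7|2|3
+link7  8|2|3
R(5,3) f=1→J1  8|3|3
R(7,0) f=1→J1  8|4|3
R(3,4) f=1→J1  8|5|3
R(1,4) f=1→J1  8|6|3
R(6,1) f=1→J1  8|7|3
P(7,3) f=1→J1  8|8|3
R(7,1) f=1→J1  8|9|3
P(0,2) f=1→J1  8|10|3
P(1,3) f=1→J1  8|11|3
M = 3(8−1)−2·11−3 = 21−22−3 = -4

M = -4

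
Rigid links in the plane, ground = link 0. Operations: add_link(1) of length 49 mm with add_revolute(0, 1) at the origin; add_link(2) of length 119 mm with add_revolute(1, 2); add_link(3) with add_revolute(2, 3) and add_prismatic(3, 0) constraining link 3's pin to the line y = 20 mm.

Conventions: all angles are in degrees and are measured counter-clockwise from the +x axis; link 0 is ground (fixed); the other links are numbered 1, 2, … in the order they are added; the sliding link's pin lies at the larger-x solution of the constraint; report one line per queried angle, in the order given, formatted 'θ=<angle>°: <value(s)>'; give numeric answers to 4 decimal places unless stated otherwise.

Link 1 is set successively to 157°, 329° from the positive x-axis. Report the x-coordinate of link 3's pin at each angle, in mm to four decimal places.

geometry: r = 49 mm, L = 119 mm, e = 20 mm
θ=157°: crank pin P = (r cos θ, r sin θ) = (-45.104738, 19.145825)
θ=157°: h = r sin θ − e = 19.145825 − 20 = -0.854175
θ=157°: x = r cos θ + √(L² − h²) = -45.104738 + 118.996934 = 73.892197
θ=329°: crank pin P = (r cos θ, r sin θ) = (42.001198, -25.236866)
θ=329°: h = r sin θ − e = -25.236866 − 20 = -45.236866
θ=329°: x = r cos θ + √(L² − h²) = 42.001198 + 110.066462 = 152.067659

θ=157°: 73.8922
θ=329°: 152.0677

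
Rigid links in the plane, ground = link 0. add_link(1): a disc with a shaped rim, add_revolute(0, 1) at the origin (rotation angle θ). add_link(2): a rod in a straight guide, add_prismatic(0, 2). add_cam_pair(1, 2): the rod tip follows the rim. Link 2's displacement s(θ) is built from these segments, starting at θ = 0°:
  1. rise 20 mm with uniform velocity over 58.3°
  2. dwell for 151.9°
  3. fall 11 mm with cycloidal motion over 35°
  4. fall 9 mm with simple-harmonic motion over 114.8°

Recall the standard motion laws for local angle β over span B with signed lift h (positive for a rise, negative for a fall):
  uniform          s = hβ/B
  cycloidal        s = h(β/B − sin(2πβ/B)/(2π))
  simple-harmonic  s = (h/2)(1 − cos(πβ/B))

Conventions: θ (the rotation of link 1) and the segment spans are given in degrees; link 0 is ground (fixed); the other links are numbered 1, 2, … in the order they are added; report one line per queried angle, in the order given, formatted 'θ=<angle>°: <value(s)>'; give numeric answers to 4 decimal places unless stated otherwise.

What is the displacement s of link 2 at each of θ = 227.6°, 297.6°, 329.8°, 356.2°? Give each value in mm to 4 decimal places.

segment 1 (0° to 58.3°, uniform, h = 20) is passed completely: s = 0.0000 + (20) = 20.0000
segment 2 (58.3° to 210.2°, dwell): s unchanged at 20.0000
θ = 227.6° falls in segment 3 (210.2° to 245.2°, cycloidal, h = -11): β = 227.6 − 210.2 = 17.4°, B = 35°; Δs = -11·(0.4971 − sin(2π·0.4971)/(2π)) = -5.4371; s = 20.0000 − 5.4371 = 14.5629
segment 3 (210.2° to 245.2°, cycloidal, h = -11) is passed completely: s = 20.0000 + (-11) = 9.0000
θ = 297.6° falls in segment 4 (245.2° to 360°, simple-harmonic, h = -9): β = 297.6 − 245.2 = 52.4°, B = 114.8°; Δs = -9/2·(1 − cos(π·0.4564)) = -3.8862; s = 9.0000 − 3.8862 = 5.1138
θ = 329.8° falls in segment 4 (245.2° to 360°, simple-harmonic, h = -9): β = 329.8 − 245.2 = 84.6°, B = 114.8°; Δs = -9/2·(1 − cos(π·0.7369)) = -7.5487; s = 9.0000 − 7.5487 = 1.4513
θ = 356.2° falls in segment 4 (245.2° to 360°, simple-harmonic, h = -9): β = 356.2 − 245.2 = 111°, B = 114.8°; Δs = -9/2·(1 − cos(π·0.9669)) = -8.9757; s = 9.0000 − 8.9757 = 0.0243

θ=227.6°: 14.5629
θ=297.6°: 5.1138
θ=329.8°: 1.4513
θ=356.2°: 0.0243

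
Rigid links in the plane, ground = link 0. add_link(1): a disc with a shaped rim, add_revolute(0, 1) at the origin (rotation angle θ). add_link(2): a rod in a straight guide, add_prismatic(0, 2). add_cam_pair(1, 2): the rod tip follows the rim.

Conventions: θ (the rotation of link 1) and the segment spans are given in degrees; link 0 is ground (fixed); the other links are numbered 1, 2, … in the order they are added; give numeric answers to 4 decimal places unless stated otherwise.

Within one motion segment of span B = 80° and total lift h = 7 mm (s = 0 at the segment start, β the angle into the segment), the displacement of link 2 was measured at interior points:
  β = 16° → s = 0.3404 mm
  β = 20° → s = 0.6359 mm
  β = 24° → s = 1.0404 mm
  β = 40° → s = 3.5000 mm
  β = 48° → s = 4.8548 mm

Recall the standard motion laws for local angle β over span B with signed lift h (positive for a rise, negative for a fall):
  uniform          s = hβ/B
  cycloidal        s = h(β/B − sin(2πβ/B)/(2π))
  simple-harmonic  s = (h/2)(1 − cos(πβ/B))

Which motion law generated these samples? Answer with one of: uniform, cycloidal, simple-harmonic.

candidates at β/B = r: uniform s = h·r (linear in β); cycloidal s = h·(r − sin(2πr)/(2π)); simple-harmonic s = (h/2)(1 − cos(πr))
β=16°: printed 0.3404 | uniform 1.4000, cycloidal 0.3404, simple-harmonic 0.6684
β=20°: printed 0.6359 | uniform 1.7500, cycloidal 0.6359, simple-harmonic 1.0251
β=24°: printed 1.0404 | uniform 2.1000, cycloidal 1.0404, simple-harmonic 1.4428
β=40°: printed 3.5000 | uniform 3.5000, cycloidal 3.5000, simple-harmonic 3.5000
β=48°: printed 4.8548 | uniform 4.2000, cycloidal 4.8548, simple-harmonic 4.5816
only one law matches every sample → cycloidal

cycloidal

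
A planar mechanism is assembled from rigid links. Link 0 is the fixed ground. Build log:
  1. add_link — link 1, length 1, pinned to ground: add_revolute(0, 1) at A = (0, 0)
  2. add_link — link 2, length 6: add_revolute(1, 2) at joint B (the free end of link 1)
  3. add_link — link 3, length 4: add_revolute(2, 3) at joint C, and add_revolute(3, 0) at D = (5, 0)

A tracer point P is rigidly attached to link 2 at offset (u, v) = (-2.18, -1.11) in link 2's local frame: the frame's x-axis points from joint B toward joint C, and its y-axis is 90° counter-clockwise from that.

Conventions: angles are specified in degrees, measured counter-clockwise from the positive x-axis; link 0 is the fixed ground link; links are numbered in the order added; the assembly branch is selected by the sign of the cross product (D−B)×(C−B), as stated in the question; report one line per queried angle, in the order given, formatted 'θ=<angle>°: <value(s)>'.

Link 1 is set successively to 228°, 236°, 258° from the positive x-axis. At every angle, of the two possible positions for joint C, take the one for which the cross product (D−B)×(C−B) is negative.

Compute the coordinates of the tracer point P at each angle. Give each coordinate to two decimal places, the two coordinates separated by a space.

A=(0,0), D=(5.00,0)
θ=228°: B = A + 1.00·(cos228°, sin228°) = (-0.6691, -0.7431)
θ=228°: |BD| = 5.7176
θ=228°: circle(B,6.00) ∩ circle(D,4.00): a=4.6078, h=3.8429
θ=228°:   candidates: C₊=(3.4001,3.6661) cross=21.973; C₋=(4.3991,-3.9546) cross=-21.973
θ=228°:   branch - wants cross < 0 → take C=(4.3991,-3.9546) (cross=-21.973)
θ=228°: ex = (C−B)/|BC| = (0.8447,-0.5352); ey = (0.5352,0.8447)
θ=228°: P = B + -2.18·ex + -1.11·ey = (-3.1047,-0.5139)
θ=236°: B = A + 1.00·(cos236°, sin236°) = (-0.5592, -0.8290)
θ=236°: |BD| = 5.6207
θ=236°: circle(B,6.00) ∩ circle(D,4.00): a=4.5895, h=3.8648
θ=236°:   candidates: C₊=(3.4100,3.6704) cross=21.723; C₋=(4.5501,-3.9746) cross=-21.723
θ=236°:   branch - wants cross < 0 → take C=(4.5501,-3.9746) (cross=-21.723)
θ=236°: ex = (C−B)/|BC| = (0.8516,-0.5243); ey = (0.5243,0.8516)
θ=236°: P = B + -2.18·ex + -1.11·ey = (-2.9975,-0.6314)
θ=258°: B = A + 1.00·(cos258°, sin258°) = (-0.2079, -0.9781)
θ=258°: |BD| = 5.2990
θ=258°: circle(B,6.00) ∩ circle(D,4.00): a=4.5366, h=3.9267
θ=258°:   candidates: C₊=(3.5259,3.7185) cross=20.807; C₋=(4.9756,-3.9999) cross=-20.807
θ=258°:   branch - wants cross < 0 → take C=(4.9756,-3.9999) (cross=-20.807)
θ=258°: ex = (C−B)/|BC| = (0.8639,-0.5036); ey = (0.5036,0.8639)
θ=258°: P = B + -2.18·ex + -1.11·ey = (-2.6503,-0.8392)

θ=228°: -3.10 -0.51
θ=236°: -3.00 -0.63
θ=258°: -2.65 -0.84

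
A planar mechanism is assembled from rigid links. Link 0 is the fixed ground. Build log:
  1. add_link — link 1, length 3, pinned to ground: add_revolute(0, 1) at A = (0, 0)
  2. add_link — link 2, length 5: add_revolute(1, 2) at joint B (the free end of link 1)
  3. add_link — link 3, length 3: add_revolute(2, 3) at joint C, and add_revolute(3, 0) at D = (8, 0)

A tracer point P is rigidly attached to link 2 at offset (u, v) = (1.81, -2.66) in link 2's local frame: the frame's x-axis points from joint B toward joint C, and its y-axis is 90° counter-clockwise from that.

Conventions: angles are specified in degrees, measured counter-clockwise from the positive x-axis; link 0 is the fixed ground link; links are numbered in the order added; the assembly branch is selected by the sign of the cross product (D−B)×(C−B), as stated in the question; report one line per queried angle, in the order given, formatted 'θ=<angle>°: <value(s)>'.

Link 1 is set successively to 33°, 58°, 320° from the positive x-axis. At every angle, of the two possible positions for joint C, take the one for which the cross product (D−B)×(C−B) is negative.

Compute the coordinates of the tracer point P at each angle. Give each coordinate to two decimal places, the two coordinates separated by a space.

A=(0,0), D=(8.00,0)
θ=33°: B = A + 3.00·(cos33°, sin33°) = (2.5160, 1.6339)
θ=33°: |BD| = 5.7222
θ=33°: circle(B,5.00) ∩ circle(D,3.00): a=4.2592, h=2.6191
θ=33°:   candidates: C₊=(7.3457,2.9278) cross=14.987; C₋=(5.8500,-2.0923) cross=-14.987
θ=33°:   branch - wants cross < 0 → take C=(5.8500,-2.0923) (cross=-14.987)
θ=33°: ex = (C−B)/|BC| = (0.6668,-0.7452); ey = (0.7452,0.6668)
θ=33°: P = B + 1.81·ex + -2.66·ey = (1.7406,-1.4887)
θ=58°: B = A + 3.00·(cos58°, sin58°) = (1.5898, 2.5441)
θ=58°: |BD| = 6.8967
θ=58°: circle(B,5.00) ∩ circle(D,3.00): a=4.6083, h=1.9400
θ=58°:   candidates: C₊=(6.5887,2.6473) cross=13.379; C₋=(5.1574,-0.9590) cross=-13.379
θ=58°:   branch - wants cross < 0 → take C=(5.1574,-0.9590) (cross=-13.379)
θ=58°: ex = (C−B)/|BC| = (0.7135,-0.7006); ey = (0.7006,0.7135)
θ=58°: P = B + 1.81·ex + -2.66·ey = (1.0176,-0.6220)
θ=320°: B = A + 3.00·(cos320°, sin320°) = (2.2981, -1.9284)
θ=320°: |BD| = 6.0191
θ=320°: circle(B,5.00) ∩ circle(D,3.00): a=4.3387, h=2.4852
θ=320°:   candidates: C₊=(5.6119,1.8158) cross=14.959; C₋=(7.2043,-2.8925) cross=-14.959
θ=320°:   branch - wants cross < 0 → take C=(7.2043,-2.8925) (cross=-14.959)
θ=320°: ex = (C−B)/|BC| = (0.9812,-0.1928); ey = (0.1928,0.9812)
θ=320°: P = B + 1.81·ex + -2.66·ey = (3.5612,-4.8875)

θ=33°: 1.74 -1.49
θ=58°: 1.02 -0.62
θ=320°: 3.56 -4.89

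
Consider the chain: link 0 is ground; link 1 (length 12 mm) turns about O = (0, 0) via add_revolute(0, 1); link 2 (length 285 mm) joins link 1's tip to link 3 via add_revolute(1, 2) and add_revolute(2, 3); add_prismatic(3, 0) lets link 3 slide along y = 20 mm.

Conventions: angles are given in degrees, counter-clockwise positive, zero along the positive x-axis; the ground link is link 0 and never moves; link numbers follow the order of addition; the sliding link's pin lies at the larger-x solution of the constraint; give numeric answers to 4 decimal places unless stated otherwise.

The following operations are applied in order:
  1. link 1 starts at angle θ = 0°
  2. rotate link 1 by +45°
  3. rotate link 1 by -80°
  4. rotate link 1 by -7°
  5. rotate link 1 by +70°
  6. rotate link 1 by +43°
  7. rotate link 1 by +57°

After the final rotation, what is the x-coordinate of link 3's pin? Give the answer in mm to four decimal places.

geometry: r = 12 mm, L = 285 mm, e = 20 mm; θ starts at 0°
rotate link 1 by +45°: θ ← 0° +45° = 45°
rotate link 1 by -80°: θ ← 45° -80° = -35°
rotate link 1 by -7°: θ ← -35° -7° = -42°
rotate link 1 by +70°: θ ← -42° +70° = 28°
rotate link 1 by +43°: θ ← 28° +43° = 71°
rotate link 1 by +57°: θ ← 71° +57° = 128°
crank pin P = (r cos θ, r sin θ) = (-7.387938, 9.456129)
h = r sin θ − e = 9.456129 − 20 = -10.543871
x = r cos θ + √(L² − h²) = -7.387938 + 284.804892 = 277.416955

277.4170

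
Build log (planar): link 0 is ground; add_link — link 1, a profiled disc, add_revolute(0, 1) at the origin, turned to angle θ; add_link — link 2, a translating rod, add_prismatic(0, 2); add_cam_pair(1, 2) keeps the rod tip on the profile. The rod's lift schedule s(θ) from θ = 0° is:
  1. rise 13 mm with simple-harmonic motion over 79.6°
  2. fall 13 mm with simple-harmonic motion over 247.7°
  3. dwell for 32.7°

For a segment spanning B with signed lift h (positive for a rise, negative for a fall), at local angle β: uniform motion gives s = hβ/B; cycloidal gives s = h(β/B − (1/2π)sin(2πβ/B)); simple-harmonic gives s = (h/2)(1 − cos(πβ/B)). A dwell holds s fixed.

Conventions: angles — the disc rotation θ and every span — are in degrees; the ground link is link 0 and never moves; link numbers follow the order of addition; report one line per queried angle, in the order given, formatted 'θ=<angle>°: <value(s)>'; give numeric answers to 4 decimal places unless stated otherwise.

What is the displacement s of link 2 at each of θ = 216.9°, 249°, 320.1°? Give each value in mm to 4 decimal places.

seg 1 [0°–79.6°] simple-harmonic, h=13: full span → s += 13 → s = 13.0000
seg 2 [79.6°–327.3°] simple-harmonic, h=-13: θ=216.9° here. β=137.3, B=247.7. -13/2·(1 − cos(π·0.5543)) = -7.6034 → s = 5.3966
seg 2 [79.6°–327.3°] simple-harmonic, h=-13: θ=249° here. β=169.4, B=247.7. -13/2·(1 − cos(π·0.6839)) = -10.0497 → s = 2.9503
seg 2 [79.6°–327.3°] simple-harmonic, h=-13: θ=320.1° here. β=240.5, B=247.7. -13/2·(1 − cos(π·0.9709)) = -12.9729 → s = 0.0271

θ=216.9°: 5.3966
θ=249°: 2.9503
θ=320.1°: 0.0271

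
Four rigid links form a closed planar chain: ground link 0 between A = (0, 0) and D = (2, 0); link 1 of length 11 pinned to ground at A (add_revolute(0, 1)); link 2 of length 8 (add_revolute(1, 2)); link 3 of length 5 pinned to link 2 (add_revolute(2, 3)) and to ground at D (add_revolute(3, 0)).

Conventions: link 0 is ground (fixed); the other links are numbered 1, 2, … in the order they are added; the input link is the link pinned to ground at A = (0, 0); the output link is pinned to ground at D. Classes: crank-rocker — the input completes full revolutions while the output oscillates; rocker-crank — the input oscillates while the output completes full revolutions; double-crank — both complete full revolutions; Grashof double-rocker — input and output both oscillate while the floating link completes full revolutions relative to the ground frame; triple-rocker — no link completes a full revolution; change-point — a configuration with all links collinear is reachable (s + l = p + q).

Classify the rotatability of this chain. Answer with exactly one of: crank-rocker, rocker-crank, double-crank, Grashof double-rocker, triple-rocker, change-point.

lengths: ground=2, input=11, coupler=8, output=5
sorted: s=2 (shortest), l=11 (longest), p+q=13
s + l = 13 vs p + q = 13
s + l = p + q → change-point (collinear configuration reachable)

change-point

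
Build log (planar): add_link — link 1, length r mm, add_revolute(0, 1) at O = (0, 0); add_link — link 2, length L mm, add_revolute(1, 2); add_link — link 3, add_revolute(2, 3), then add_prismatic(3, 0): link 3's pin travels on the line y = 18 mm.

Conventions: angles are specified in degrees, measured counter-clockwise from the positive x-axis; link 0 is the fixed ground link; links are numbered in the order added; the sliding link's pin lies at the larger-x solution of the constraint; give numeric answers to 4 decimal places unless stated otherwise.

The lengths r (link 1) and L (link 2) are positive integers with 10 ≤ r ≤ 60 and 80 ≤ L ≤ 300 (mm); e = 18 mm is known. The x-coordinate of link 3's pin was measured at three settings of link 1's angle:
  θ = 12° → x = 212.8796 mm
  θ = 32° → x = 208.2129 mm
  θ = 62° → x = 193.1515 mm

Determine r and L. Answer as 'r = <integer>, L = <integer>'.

constraint per measurement: (x − r cos θ)² + (r sin θ − e)² = L²
subtracting the θ₁ and θ₂ equations cancels the r² and L² terms:
r = (x₁² − x₂²) / (2[(x₁cos θ₁ + e sin θ₁) − (x₂cos θ₂ + e sin θ₂)]) = 37.9996 → r = 38
L² = (x₁ − r cos θ₁)² + (r sin θ₁ − e)² = 30975.9980 → L = 176.0000 → L = 176
check at θ₃=62°: x = 193.1515 (printed 193.1515) ✓

r = 38, L = 176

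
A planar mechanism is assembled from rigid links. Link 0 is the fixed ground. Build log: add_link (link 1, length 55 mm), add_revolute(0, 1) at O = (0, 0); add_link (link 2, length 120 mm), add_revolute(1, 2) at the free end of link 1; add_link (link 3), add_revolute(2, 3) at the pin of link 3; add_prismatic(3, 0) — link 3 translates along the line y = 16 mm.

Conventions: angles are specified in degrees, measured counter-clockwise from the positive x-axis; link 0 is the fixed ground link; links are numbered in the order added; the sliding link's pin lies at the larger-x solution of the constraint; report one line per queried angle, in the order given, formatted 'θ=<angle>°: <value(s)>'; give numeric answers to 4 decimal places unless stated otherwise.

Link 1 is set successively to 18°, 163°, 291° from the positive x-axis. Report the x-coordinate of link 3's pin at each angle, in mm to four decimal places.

geometry: r = 55 mm, L = 120 mm, e = 16 mm
θ=18°: crank pin P = (r cos θ, r sin θ) = (52.308108, 16.995935)
θ=18°: h = r sin θ − e = 16.995935 − 16 = 0.995935
θ=18°: x = r cos θ + √(L² − h²) = 52.308108 + 119.995867 = 172.303975
θ=163°: crank pin P = (r cos θ, r sin θ) = (-52.596762, 16.080444)
θ=163°: h = r sin θ − e = 16.080444 − 16 = 0.080444
θ=163°: x = r cos θ + √(L² − h²) = -52.596762 + 119.999973 = 67.403211
θ=291°: crank pin P = (r cos θ, r sin θ) = (19.710237, -51.346923)
θ=291°: h = r sin θ − e = -51.346923 − 16 = -67.346923
θ=291°: x = r cos θ + √(L² − h²) = 19.710237 + 99.319645 = 119.029882

θ=18°: 172.3040
θ=163°: 67.4032
θ=291°: 119.0299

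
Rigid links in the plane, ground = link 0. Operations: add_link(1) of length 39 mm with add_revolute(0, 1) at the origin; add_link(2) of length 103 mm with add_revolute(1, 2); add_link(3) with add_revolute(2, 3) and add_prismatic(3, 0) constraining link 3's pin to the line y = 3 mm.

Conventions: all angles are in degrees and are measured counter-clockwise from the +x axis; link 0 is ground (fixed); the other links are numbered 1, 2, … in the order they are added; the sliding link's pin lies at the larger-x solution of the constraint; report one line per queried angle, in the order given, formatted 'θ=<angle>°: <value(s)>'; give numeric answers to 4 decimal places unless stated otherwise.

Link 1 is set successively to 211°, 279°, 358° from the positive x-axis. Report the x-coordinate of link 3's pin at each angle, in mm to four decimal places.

geometry: r = 39 mm, L = 103 mm, e = 3 mm
θ=211°: crank pin P = (r cos θ, r sin θ) = (-33.429525, -20.086485)
θ=211°: h = r sin θ − e = -20.086485 − 3 = -23.086485
θ=211°: x = r cos θ + √(L² − h²) = -33.429525 + 100.379352 = 66.949827
θ=279°: crank pin P = (r cos θ, r sin θ) = (6.100944, -38.519845)
θ=279°: h = r sin θ − e = -38.519845 − 3 = -41.519845
θ=279°: x = r cos θ + √(L² − h²) = 6.100944 + 94.260821 = 100.361766
θ=358°: crank pin P = (r cos θ, r sin θ) = (38.976242, -1.361080)
θ=358°: h = r sin θ − e = -1.361080 − 3 = -4.361080
θ=358°: x = r cos θ + √(L² − h²) = 38.976242 + 102.907633 = 141.883875

θ=211°: 66.9498
θ=279°: 100.3618
θ=358°: 141.8839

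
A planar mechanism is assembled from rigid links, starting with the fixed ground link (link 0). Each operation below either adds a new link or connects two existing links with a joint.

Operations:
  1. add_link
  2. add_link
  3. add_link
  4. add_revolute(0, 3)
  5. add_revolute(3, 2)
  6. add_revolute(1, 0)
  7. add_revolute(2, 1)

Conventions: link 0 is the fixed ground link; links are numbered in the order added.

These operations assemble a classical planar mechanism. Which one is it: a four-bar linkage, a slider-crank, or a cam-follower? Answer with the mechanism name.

links: 4 (incl. ground); joints: 4 revolute, 0 prismatic, 0 higher (cam) pair, forming one closed loop
4 links in a single 4R loop → four-bar linkage

four-bar linkage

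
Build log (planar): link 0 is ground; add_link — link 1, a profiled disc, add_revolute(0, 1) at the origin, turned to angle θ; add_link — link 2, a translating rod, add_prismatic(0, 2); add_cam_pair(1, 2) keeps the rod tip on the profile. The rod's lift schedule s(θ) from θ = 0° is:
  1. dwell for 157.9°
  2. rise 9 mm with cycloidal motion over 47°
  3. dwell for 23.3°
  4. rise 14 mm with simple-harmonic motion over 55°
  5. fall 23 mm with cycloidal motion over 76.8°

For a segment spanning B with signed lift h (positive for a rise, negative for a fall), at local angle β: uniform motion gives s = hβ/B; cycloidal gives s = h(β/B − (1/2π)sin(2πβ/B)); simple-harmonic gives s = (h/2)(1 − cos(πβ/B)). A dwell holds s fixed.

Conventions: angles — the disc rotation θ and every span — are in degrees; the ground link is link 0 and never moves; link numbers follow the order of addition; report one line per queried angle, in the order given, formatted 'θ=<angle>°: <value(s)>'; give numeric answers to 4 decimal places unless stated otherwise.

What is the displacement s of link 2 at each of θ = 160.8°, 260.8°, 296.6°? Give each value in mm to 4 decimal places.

seg 1 [0°–157.9°] dwell: s stays 0.0000
seg 2 [157.9°–204.9°] cycloidal, h=9: θ=160.8° here. β=2.9, B=47. 9·(0.0617 − sin(2π·0.0617)/(2π)) = 0.0138 → s = 0.0138
seg 2 [157.9°–204.9°] cycloidal, h=9: full span → s += 9 → s = 9.0000
seg 3 [204.9°–228.2°] dwell: s stays 9.0000
seg 4 [228.2°–283.2°] simple-harmonic, h=14: θ=260.8° here. β=32.6, B=55. 14/2·(1 − cos(π·0.5927)) = 9.0105 → s = 18.0105
seg 4 [228.2°–283.2°] simple-harmonic, h=14: full span → s += 14 → s = 23.0000
seg 5 [283.2°–360°] cycloidal, h=-23: θ=296.6° here. β=13.4, B=76.8. -23·(0.1745 − sin(2π·0.1745)/(2π)) = -0.7569 → s = 22.2431

θ=160.8°: 0.0138
θ=260.8°: 18.0105
θ=296.6°: 22.2431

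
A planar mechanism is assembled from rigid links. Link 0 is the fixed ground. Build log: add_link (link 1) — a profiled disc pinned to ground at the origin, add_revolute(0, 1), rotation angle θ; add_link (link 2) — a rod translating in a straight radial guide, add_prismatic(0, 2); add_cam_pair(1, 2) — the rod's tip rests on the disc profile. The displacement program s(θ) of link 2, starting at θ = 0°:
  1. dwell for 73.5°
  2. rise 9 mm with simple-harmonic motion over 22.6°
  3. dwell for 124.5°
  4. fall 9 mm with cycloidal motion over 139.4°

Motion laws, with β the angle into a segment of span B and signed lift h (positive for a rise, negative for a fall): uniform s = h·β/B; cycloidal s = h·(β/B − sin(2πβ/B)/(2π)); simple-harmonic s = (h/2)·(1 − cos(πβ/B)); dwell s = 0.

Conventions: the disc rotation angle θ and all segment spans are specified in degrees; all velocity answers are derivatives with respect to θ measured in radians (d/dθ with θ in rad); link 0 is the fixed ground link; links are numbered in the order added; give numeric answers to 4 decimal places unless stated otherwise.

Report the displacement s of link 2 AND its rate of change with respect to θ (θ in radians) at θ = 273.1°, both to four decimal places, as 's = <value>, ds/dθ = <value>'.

seg 1 [0°–73.5°] dwell: s stays 0.0000
seg 2 [73.5°–96.1°] simple-harmonic, h=9: full span → s += 9 → s = 9.0000
seg 3 [96.1°–220.6°] dwell: s stays 9.0000
seg 4 [220.6°–360°] cycloidal, h=-9: θ=273.1° here. β=52.5, B=139.4. -9·(0.3766 − sin(2π·0.3766)/(2π)) = -2.3870 → s = 6.6130
velocity in seg [220.6°–360°] (cycloidal), θ in radians: β = 52.5° = 0.9163 rad, B = 139.4° = 2.4330 rad; ds/dθ = (h/B)(1 − cos(2πβ/B)) = ((-9)/2.4330)(1 − cos(2π·0.3766)) = -6.341242 mm/rad

s = 6.6130, ds/dθ = -6.3412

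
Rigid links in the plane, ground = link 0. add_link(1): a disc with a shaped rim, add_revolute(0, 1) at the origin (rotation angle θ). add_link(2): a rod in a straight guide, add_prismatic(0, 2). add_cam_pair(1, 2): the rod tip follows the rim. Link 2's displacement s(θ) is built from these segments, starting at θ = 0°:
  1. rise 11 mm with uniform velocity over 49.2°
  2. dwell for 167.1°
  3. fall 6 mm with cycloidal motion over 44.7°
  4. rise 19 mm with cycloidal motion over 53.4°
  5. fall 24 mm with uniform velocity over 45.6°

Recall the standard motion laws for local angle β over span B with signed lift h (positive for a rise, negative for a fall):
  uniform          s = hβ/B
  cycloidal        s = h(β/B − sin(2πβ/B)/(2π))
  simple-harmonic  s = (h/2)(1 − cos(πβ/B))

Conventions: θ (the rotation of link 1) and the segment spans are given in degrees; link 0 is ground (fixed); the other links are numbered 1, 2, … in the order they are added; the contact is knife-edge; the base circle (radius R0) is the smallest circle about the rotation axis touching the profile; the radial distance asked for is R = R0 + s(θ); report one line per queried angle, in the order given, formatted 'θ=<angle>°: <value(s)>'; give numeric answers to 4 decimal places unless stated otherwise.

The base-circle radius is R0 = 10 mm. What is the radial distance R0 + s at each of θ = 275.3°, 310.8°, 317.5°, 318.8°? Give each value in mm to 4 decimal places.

segment 1 (0° to 49.2°, uniform, h = 11) is passed completely: s = 0.0000 + (11) = 11.0000
segment 2 (49.2° to 216.3°, dwell): s unchanged at 11.0000
segment 3 (216.3° to 261°, cycloidal, h = -6) is passed completely: s = 11.0000 + (-6) = 5.0000
θ = 275.3° falls in segment 4 (261° to 314.4°, cycloidal, h = 19): β = 275.3 − 261 = 14.3°, B = 53.4°; Δs = 19·(0.2678 − sin(2π·0.2678)/(2π)) = 2.0829; s = 5.0000 + 2.0829 = 7.0829
θ = 310.8° falls in segment 4 (261° to 314.4°, cycloidal, h = 19): β = 310.8 − 261 = 49.8°, B = 53.4°; Δs = 19·(0.9326 − sin(2π·0.9326)/(2π)) = 18.9620; s = 5.0000 + 18.9620 = 23.9620
segment 4 (261° to 314.4°, cycloidal, h = 19) is passed completely: s = 5.0000 + (19) = 24.0000
θ = 317.5° falls in segment 5 (314.4° to 360°, uniform, h = -24): β = 317.5 − 314.4 = 3.1°, B = 45.6°; Δs = -24·3.1/45.6 = -1.6316; s = 24.0000 − 1.6316 = 22.3684
θ = 318.8° falls in segment 5 (314.4° to 360°, uniform, h = -24): β = 318.8 − 314.4 = 4.4°, B = 45.6°; Δs = -24·4.4/45.6 = -2.3158; s = 24.0000 − 2.3158 = 21.6842
θ=275.3°: R = R0 + s = 10 + 7.0829 = 17.0829
θ=310.8°: R = R0 + s = 10 + 23.9620 = 33.9620
θ=317.5°: R = R0 + s = 10 + 22.3684 = 32.3684
θ=318.8°: R = R0 + s = 10 + 21.6842 = 31.6842

θ=275.3°: 17.0829
θ=310.8°: 33.9620
θ=317.5°: 32.3684
θ=318.8°: 31.6842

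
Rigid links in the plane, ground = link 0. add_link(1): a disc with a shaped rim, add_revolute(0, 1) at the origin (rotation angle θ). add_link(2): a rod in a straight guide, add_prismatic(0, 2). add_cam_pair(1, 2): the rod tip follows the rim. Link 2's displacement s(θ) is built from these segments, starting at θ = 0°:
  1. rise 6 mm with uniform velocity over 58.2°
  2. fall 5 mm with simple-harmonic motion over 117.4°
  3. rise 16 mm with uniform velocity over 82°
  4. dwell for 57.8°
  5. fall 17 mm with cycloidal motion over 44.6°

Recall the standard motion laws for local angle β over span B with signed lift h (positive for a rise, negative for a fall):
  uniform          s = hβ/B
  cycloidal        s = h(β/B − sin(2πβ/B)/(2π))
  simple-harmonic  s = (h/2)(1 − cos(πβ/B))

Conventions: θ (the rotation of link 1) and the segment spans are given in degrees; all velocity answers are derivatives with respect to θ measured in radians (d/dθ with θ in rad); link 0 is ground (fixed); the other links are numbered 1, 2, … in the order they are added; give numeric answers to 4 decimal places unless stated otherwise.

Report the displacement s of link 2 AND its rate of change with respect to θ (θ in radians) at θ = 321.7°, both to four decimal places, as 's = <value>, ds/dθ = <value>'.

segment 1 (0° to 58.2°, uniform, h = 6) is passed completely: s = 0.0000 + (6) = 6.0000
segment 2 (58.2° to 175.6°, simple-harmonic, h = -5) is passed completely: s = 6.0000 + (-5) = 1.0000
segment 3 (175.6° to 257.6°, uniform, h = 16) is passed completely: s = 1.0000 + (16) = 17.0000
segment 4 (257.6° to 315.4°, dwell): s unchanged at 17.0000
θ = 321.7° falls in segment 5 (315.4° to 360°, cycloidal, h = -17): β = 321.7 − 315.4 = 6.3°, B = 44.6°; Δs = -17·(0.1413 − sin(2π·0.1413)/(2π)) = -0.3031; s = 17.0000 − 0.3031 = 16.6969
velocity in seg [315.4°–360°] (cycloidal), θ in radians: β = 6.3° = 0.1100 rad, B = 44.6° = 0.7784 rad; ds/dθ = (h/B)(1 − cos(2πβ/B)) = ((-17)/0.7784)(1 − cos(2π·0.1413)) = -8.051556 mm/rad

s = 16.6969, ds/dθ = -8.0516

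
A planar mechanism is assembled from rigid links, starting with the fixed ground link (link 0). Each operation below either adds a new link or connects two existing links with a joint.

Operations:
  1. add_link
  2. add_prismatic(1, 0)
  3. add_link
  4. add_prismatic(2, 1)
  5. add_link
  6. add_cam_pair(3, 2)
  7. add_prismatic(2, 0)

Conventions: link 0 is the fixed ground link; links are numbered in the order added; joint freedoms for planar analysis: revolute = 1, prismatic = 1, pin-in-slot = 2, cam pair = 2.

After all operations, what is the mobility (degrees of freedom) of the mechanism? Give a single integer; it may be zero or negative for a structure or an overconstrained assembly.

link 0 = ground. State L|J1|J2 = 1|0|0
+link1  2|0|0
P(1,0) f=1→J1  2|1|0
+link2  3|1|0
P(2,1) f=1→J1  3|2|0
+link3  4|2|0
C(3,2) f=2→J2  4|2|1
P(2,0) f=1→J1  4|3|1
M = 3(4−1)−2·3−1 = 9−6−1 = 2

M = 2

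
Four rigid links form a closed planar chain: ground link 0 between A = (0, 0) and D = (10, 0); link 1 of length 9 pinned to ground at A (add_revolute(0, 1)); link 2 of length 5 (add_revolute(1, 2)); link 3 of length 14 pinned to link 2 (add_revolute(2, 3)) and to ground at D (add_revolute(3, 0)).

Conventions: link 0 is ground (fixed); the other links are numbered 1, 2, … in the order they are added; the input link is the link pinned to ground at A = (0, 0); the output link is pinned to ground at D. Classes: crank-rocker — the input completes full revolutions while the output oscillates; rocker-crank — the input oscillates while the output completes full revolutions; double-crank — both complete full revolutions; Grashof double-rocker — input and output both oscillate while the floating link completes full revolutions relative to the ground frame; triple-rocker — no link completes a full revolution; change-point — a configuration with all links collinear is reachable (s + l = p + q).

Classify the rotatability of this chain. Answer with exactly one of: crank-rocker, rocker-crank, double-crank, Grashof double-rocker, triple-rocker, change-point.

lengths: ground=10, input=9, coupler=5, output=14
sorted: s=5 (shortest), l=14 (longest), p+q=19
s + l = 19 vs p + q = 19
s + l = p + q → change-point (collinear configuration reachable)

change-point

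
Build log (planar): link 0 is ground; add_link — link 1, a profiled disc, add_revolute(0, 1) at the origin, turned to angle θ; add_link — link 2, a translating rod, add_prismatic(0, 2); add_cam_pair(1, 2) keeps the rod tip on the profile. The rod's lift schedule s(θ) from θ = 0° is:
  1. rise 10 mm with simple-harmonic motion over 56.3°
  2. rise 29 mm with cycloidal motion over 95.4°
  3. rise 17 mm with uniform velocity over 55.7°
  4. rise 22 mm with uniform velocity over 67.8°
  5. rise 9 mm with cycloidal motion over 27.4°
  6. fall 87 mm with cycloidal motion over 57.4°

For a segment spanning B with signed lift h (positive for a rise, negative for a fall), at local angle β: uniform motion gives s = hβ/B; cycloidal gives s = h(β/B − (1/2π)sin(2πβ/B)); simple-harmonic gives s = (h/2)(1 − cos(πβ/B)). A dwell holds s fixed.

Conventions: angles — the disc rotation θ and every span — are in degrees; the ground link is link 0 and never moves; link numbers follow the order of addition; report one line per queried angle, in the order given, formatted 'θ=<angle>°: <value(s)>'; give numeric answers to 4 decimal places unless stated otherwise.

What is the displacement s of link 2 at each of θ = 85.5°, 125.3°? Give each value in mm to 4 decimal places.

seg 1 [0°–56.3°] simple-harmonic, h=10: full span → s += 10 → s = 10.0000
seg 2 [56.3°–151.7°] cycloidal, h=29: θ=85.5° here. β=29.2, B=95.4. 29·(0.3061 − sin(2π·0.3061)/(2π)) = 4.5444 → s = 14.5444
seg 2 [56.3°–151.7°] cycloidal, h=29: θ=125.3° here. β=69, B=95.4. 29·(0.7233 − sin(2π·0.7233)/(2π)) = 25.5254 → s = 35.5254

θ=85.5°: 14.5444
θ=125.3°: 35.5254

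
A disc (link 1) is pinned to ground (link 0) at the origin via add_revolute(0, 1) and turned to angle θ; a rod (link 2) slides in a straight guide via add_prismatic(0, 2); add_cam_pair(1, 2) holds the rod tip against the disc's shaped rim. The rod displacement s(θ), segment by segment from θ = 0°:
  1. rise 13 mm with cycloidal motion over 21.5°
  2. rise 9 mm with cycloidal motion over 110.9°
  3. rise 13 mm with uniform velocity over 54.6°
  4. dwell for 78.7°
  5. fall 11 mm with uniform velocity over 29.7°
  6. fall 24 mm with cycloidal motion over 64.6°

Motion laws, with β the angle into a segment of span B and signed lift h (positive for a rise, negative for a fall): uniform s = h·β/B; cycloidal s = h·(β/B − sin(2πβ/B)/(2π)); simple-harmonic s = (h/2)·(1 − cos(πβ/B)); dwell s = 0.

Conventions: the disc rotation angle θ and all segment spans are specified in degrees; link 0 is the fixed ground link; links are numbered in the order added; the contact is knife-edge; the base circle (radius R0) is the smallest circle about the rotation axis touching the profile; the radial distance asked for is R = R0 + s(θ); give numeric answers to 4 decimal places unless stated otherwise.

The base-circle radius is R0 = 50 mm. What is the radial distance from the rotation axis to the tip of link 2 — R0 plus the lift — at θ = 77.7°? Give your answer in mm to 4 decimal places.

segment 1 (0° to 21.5°, cycloidal, h = 13) is passed completely: s = 0.0000 + (13) = 13.0000
θ = 77.7° falls in segment 2 (21.5° to 132.4°, cycloidal, h = 9): β = 77.7 − 21.5 = 56.2°, B = 110.9°; Δs = 9·(0.5068 − sin(2π·0.5068)/(2π)) = 4.6217; s = 13.0000 + 4.6217 = 17.6217
R = R0 + s = 50 + 17.6217 = 67.6217

67.6217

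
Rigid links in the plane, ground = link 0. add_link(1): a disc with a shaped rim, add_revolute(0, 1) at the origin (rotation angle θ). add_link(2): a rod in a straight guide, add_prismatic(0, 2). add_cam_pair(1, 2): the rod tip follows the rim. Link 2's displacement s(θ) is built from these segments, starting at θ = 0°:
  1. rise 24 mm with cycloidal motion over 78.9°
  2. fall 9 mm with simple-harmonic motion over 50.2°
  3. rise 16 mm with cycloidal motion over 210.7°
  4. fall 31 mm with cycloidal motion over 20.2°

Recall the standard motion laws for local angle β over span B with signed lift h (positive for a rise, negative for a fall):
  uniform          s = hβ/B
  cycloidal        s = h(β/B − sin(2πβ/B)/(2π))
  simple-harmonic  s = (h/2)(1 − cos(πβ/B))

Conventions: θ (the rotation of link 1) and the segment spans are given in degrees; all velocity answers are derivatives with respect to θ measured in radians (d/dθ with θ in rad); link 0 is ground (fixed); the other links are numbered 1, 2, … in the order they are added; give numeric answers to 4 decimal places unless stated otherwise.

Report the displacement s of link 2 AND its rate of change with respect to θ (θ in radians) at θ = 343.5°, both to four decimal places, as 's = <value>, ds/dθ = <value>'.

segment 1 (0° to 78.9°, cycloidal, h = 24) is passed completely: s = 0.0000 + (24) = 24.0000
segment 2 (78.9° to 129.1°, simple-harmonic, h = -9) is passed completely: s = 24.0000 + (-9) = 15.0000
segment 3 (129.1° to 339.8°, cycloidal, h = 16) is passed completely: s = 15.0000 + (16) = 31.0000
θ = 343.5° falls in segment 4 (339.8° to 360°, cycloidal, h = -31): β = 343.5 − 339.8 = 3.7°, B = 20.2°; Δs = -31·(0.1832 − sin(2π·0.1832)/(2π)) = -1.1730; s = 31.0000 − 1.1730 = 29.8270
velocity in seg [339.8°–360°] (cycloidal), θ in radians: β = 3.7° = 0.0646 rad, B = 20.2° = 0.3526 rad; ds/dθ = (h/B)(1 − cos(2πβ/B)) = ((-31)/0.3526)(1 − cos(2π·0.1832)) = -52.081886 mm/rad

s = 29.8270, ds/dθ = -52.0819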